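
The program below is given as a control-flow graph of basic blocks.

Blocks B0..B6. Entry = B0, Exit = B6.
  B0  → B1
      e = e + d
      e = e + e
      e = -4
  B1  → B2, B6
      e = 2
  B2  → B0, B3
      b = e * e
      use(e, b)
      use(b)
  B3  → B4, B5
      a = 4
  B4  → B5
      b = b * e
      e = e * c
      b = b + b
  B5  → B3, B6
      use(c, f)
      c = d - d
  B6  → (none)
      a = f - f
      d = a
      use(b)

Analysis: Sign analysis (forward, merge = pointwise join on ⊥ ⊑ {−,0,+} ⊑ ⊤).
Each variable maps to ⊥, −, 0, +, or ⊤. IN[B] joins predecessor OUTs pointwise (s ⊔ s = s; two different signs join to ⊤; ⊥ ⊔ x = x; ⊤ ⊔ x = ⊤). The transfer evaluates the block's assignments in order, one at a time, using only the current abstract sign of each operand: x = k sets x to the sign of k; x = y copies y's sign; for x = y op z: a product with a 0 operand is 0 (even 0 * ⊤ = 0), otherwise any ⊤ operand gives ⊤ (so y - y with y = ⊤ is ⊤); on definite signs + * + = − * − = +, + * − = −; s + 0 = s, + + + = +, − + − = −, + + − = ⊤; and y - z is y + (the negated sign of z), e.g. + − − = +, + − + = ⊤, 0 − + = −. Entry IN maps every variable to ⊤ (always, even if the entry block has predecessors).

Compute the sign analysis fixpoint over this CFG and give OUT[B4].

Per-block solution:
  B0:  IN=(all ⊤)  OUT={e:-; rest ⊤}
  B1:  IN={e:-; rest ⊤}  OUT={e:+; rest ⊤}
  B2:  IN={e:+; rest ⊤}  OUT={b:+, e:+; rest ⊤}
  B3:  IN=(all ⊤)  OUT={a:+; rest ⊤}
  B4:  IN={a:+; rest ⊤}  OUT={a:+; rest ⊤}
  B5:  IN={a:+; rest ⊤}  OUT={a:+; rest ⊤}
  B6:  IN=(all ⊤)  OUT=(all ⊤)

Merge at B4: IN[B4] = OUT[B3] = {a: +, b: ⊤, c: ⊤, d: ⊤, e: ⊤, f: ⊤}
Applying B4's transfer function to that IN value gives OUT[B4] (row B4 above).

Answer: {a: +, b: ⊤, c: ⊤, d: ⊤, e: ⊤, f: ⊤}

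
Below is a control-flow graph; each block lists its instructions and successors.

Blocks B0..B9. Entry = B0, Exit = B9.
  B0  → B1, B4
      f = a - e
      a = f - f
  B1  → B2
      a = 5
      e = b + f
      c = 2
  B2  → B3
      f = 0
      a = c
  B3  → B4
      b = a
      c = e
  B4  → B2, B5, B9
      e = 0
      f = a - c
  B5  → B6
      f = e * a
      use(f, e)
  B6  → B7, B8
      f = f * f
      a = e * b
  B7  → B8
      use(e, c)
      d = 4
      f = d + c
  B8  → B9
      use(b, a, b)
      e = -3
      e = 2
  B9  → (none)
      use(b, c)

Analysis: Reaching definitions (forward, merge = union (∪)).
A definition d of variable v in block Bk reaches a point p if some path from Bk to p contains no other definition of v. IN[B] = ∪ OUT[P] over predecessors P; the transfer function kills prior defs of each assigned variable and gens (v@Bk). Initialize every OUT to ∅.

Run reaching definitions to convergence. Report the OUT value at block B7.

Converged values:
  B0: | IN={} | OUT={a@B0, f@B0}
  B1: | IN={a@B0, f@B0} | OUT={a@B1, c@B1, e@B1, f@B0}
  B2: | IN={a@B0, a@B1, a@B2, b@B3, c@B1, c@B3, e@B1, e@B4, f@B0, f@B4} | OUT={a@B2, b@B3, c@B1, c@B3, e@B1, e@B4, f@B2}
  B3: | IN={a@B2, b@B3, c@B1, c@B3, e@B1, e@B4, f@B2} | OUT={a@B2, b@B3, c@B3, e@B1, e@B4, f@B2}
  B4: | IN={a@B0, a@B2, b@B3, c@B3, e@B1, e@B4, f@B0, f@B2} | OUT={a@B0, a@B2, b@B3, c@B3, e@B4, f@B4}
  B5: | IN={a@B0, a@B2, b@B3, c@B3, e@B4, f@B4} | OUT={a@B0, a@B2, b@B3, c@B3, e@B4, f@B5}
  B6: | IN={a@B0, a@B2, b@B3, c@B3, e@B4, f@B5} | OUT={a@B6, b@B3, c@B3, e@B4, f@B6}
  B7: | IN={a@B6, b@B3, c@B3, e@B4, f@B6} | OUT={a@B6, b@B3, c@B3, d@B7, e@B4, f@B7}
  B8: | IN={a@B6, b@B3, c@B3, d@B7, e@B4, f@B6, f@B7} | OUT={a@B6, b@B3, c@B3, d@B7, e@B8, f@B6, f@B7}
  B9: | IN={a@B0, a@B2, a@B6, b@B3, c@B3, d@B7, e@B4, e@B8, f@B4, f@B6, f@B7} | OUT={a@B0, a@B2, a@B6, b@B3, c@B3, d@B7, e@B4, e@B8, f@B4, f@B6, f@B7}

Merge at B7: IN[B7] = OUT[B6] = {a@B6, b@B3, c@B3, e@B4, f@B6}
Applying B7's transfer function to that IN value gives OUT[B7] (row B7 above).

Answer: {a@B6, b@B3, c@B3, d@B7, e@B4, f@B7}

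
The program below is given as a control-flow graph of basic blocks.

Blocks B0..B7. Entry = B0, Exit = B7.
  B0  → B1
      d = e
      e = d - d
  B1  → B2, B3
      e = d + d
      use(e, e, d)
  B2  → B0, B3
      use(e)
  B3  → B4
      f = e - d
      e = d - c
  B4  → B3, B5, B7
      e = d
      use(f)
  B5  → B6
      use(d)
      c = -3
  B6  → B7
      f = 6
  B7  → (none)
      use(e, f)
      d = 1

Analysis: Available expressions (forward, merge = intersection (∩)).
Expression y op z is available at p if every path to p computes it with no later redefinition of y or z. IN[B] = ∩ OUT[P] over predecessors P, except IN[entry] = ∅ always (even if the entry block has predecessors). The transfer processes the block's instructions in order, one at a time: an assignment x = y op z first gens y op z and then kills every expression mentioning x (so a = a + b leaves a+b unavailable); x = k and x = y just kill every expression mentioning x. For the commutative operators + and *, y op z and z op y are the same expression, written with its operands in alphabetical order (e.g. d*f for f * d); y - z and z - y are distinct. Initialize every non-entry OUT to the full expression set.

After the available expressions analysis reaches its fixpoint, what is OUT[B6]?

Per-block solution:
  B0: | IN={} | OUT={d-d}
  B1: | IN={d-d} | OUT={d+d, d-d}
  B2: | IN={d+d, d-d} | OUT={d+d, d-d}
  B3: | IN={d+d, d-d} | OUT={d+d, d-c, d-d}
  B4: | IN={d+d, d-c, d-d} | OUT={d+d, d-c, d-d}
  B5: | IN={d+d, d-c, d-d} | OUT={d+d, d-d}
  B6: | IN={d+d, d-d} | OUT={d+d, d-d}
  B7: | IN={d+d, d-d} | OUT={}

Merge at B6: IN[B6] = OUT[B5] = {d+d, d-d}
Applying B6's transfer function to that IN value gives OUT[B6] (row B6 above).

Answer: {d+d, d-d}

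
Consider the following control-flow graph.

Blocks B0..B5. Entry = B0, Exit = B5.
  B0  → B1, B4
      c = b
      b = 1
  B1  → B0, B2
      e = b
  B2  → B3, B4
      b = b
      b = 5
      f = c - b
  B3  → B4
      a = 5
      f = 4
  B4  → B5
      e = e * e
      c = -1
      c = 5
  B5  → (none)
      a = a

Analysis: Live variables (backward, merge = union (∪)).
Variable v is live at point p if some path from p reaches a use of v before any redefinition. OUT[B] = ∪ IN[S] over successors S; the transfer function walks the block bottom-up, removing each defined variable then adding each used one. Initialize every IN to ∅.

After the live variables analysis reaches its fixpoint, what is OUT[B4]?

Answer: {a}

Trace:
Converged values:
  B0: | IN={a, b, e} | OUT={a, b, c, e}
  B1: | IN={a, b, c} | OUT={a, b, c, e}
  B2: | IN={a, b, c, e} | OUT={a, e}
  B3: | IN={e} | OUT={a, e}
  B4: | IN={a, e} | OUT={a}
  B5: | IN={a} | OUT={}

Merge at B4: OUT[B4] = IN[B5] = {a}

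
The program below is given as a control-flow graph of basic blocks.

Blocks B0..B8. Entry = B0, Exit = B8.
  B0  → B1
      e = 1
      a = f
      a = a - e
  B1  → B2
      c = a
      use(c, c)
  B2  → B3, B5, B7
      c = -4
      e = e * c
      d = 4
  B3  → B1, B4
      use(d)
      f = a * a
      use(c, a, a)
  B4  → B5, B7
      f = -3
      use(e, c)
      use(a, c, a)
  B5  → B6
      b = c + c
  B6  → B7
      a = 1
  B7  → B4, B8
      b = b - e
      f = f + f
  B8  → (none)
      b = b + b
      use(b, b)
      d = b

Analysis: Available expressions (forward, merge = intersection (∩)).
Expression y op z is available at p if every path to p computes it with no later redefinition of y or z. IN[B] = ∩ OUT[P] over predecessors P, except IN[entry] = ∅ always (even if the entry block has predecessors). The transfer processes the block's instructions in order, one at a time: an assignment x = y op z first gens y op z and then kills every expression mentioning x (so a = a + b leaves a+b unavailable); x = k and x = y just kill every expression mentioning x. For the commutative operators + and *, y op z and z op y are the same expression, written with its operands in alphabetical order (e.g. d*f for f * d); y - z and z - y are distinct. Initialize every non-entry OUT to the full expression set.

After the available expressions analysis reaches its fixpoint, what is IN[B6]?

Answer: {c+c}

Derivation:
Fixpoint table:
  B0: | IN={} | OUT={}
  B1: | IN={} | OUT={}
  B2: | IN={} | OUT={}
  B3: | IN={} | OUT={a*a}
  B4: | IN={} | OUT={}
  B5: | IN={} | OUT={c+c}
  B6: | IN={c+c} | OUT={c+c}
  B7: | IN={} | OUT={}
  B8: | IN={} | OUT={}

Merge at B6: IN[B6] = OUT[B5] = {c+c}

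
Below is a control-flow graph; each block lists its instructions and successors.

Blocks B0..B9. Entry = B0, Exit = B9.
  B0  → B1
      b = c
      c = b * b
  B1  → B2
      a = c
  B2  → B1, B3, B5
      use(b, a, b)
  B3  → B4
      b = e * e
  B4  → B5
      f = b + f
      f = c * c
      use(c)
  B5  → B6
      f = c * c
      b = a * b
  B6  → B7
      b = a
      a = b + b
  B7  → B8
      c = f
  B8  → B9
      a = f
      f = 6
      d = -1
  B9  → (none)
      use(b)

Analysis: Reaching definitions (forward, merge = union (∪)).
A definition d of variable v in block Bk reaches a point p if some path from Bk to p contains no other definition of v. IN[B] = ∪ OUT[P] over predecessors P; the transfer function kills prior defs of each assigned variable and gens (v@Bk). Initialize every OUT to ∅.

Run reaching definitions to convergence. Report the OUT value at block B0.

Converged values:
  B0:   IN={}   OUT={b@B0, c@B0}
  B1:   IN={a@B1, b@B0, c@B0}   OUT={a@B1, b@B0, c@B0}
  B2:   IN={a@B1, b@B0, c@B0}   OUT={a@B1, b@B0, c@B0}
  B3:   IN={a@B1, b@B0, c@B0}   OUT={a@B1, b@B3, c@B0}
  B4:   IN={a@B1, b@B3, c@B0}   OUT={a@B1, b@B3, c@B0, f@B4}
  B5:   IN={a@B1, b@B0, b@B3, c@B0, f@B4}   OUT={a@B1, b@B5, c@B0, f@B5}
  B6:   IN={a@B1, b@B5, c@B0, f@B5}   OUT={a@B6, b@B6, c@B0, f@B5}
  B7:   IN={a@B6, b@B6, c@B0, f@B5}   OUT={a@B6, b@B6, c@B7, f@B5}
  B8:   IN={a@B6, b@B6, c@B7, f@B5}   OUT={a@B8, b@B6, c@B7, d@B8, f@B8}
  B9:   IN={a@B8, b@B6, c@B7, d@B8, f@B8}   OUT={a@B8, b@B6, c@B7, d@B8, f@B8}

B0 is the boundary node: IN[B0] = {}
Applying B0's transfer function to that IN value gives OUT[B0] (row B0 above).

Answer: {b@B0, c@B0}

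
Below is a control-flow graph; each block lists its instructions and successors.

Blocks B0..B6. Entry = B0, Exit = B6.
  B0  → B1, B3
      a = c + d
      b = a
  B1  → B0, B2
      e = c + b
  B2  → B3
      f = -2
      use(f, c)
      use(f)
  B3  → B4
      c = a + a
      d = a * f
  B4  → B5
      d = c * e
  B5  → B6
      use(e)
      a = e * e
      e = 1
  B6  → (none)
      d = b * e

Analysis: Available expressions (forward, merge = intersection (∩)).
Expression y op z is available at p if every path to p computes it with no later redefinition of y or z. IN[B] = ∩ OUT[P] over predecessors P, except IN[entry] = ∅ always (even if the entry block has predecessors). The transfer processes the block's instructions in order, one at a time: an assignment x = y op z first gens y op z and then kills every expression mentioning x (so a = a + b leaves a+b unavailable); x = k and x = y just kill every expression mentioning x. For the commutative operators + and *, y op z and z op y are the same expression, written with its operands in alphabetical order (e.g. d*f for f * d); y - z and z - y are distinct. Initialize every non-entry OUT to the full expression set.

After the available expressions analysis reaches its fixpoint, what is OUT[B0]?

Converged values:
  B0: | IN={} | OUT={c+d}
  B1: | IN={c+d} | OUT={b+c, c+d}
  B2: | IN={b+c, c+d} | OUT={b+c, c+d}
  B3: | IN={c+d} | OUT={a*f, a+a}
  B4: | IN={a*f, a+a} | OUT={a*f, a+a, c*e}
  B5: | IN={a*f, a+a, c*e} | OUT={}
  B6: | IN={} | OUT={b*e}

Merge at B0 (entry node, so the boundary value {} is joined with the incoming edge(s)): IN[B0] = {} ∩ OUT[B1] = {}
Applying B0's transfer function to that IN value gives OUT[B0] (row B0 above).

Answer: {c+d}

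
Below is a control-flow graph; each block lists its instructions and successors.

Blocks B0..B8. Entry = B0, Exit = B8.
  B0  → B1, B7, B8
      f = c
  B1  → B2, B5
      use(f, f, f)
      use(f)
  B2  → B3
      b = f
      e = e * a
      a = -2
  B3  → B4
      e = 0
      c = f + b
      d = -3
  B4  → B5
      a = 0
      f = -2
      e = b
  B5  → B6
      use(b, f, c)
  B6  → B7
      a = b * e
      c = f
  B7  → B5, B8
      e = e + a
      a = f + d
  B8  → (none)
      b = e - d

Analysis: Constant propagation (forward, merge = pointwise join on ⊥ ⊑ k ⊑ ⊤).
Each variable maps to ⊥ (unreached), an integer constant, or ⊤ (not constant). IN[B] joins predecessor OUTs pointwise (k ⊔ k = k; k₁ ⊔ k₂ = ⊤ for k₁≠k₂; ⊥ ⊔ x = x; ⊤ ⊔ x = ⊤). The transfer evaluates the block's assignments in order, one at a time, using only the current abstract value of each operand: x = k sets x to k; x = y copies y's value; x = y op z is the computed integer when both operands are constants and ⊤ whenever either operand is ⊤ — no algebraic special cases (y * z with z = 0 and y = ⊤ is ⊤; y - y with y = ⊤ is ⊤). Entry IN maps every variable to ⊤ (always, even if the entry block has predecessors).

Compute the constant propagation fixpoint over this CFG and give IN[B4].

Answer: {a: -2, b: ⊤, c: ⊤, d: -3, e: 0, f: ⊤}

Working:
Fixpoint table:
  B0:   IN=(all ⊤)   OUT=(all ⊤)
  B1:   IN=(all ⊤)   OUT=(all ⊤)
  B2:   IN=(all ⊤)   OUT={a:-2; rest ⊤}
  B3:   IN={a:-2; rest ⊤}   OUT={a:-2, d:-3, e:0; rest ⊤}
  B4:   IN={a:-2, d:-3, e:0; rest ⊤}   OUT={a:0, d:-3, f:-2; rest ⊤}
  B5:   IN=(all ⊤)   OUT=(all ⊤)
  B6:   IN=(all ⊤)   OUT=(all ⊤)
  B7:   IN=(all ⊤)   OUT=(all ⊤)
  B8:   IN=(all ⊤)   OUT=(all ⊤)

Merge at B4: IN[B4] = OUT[B3] = {a: -2, b: ⊤, c: ⊤, d: -3, e: 0, f: ⊤}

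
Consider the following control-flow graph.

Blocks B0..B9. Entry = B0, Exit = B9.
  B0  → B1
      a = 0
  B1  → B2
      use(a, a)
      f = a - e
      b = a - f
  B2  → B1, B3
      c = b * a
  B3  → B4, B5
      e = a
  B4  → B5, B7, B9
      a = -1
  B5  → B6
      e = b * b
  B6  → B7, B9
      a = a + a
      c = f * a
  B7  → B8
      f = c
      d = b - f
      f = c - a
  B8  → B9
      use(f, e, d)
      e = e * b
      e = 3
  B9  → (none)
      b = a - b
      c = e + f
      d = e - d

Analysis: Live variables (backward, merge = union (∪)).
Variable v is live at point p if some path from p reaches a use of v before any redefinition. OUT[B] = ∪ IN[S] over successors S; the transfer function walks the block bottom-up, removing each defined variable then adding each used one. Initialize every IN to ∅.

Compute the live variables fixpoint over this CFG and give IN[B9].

Answer: {a, b, d, e, f}

Derivation:
Fixpoint table:
  B0:   IN={d, e}   OUT={a, d, e}
  B1:   IN={a, d, e}   OUT={a, b, d, e, f}
  B2:   IN={a, b, d, e, f}   OUT={a, b, c, d, e, f}
  B3:   IN={a, b, c, d, f}   OUT={a, b, c, d, e, f}
  B4:   IN={b, c, d, e, f}   OUT={a, b, c, d, e, f}
  B5:   IN={a, b, d, f}   OUT={a, b, d, e, f}
  B6:   IN={a, b, d, e, f}   OUT={a, b, c, d, e, f}
  B7:   IN={a, b, c, e}   OUT={a, b, d, e, f}
  B8:   IN={a, b, d, e, f}   OUT={a, b, d, e, f}
  B9:   IN={a, b, d, e, f}   OUT={}

B9 is the boundary node: OUT[B9] = {}
Applying B9's transfer function to that OUT value gives IN[B9] (row B9 above).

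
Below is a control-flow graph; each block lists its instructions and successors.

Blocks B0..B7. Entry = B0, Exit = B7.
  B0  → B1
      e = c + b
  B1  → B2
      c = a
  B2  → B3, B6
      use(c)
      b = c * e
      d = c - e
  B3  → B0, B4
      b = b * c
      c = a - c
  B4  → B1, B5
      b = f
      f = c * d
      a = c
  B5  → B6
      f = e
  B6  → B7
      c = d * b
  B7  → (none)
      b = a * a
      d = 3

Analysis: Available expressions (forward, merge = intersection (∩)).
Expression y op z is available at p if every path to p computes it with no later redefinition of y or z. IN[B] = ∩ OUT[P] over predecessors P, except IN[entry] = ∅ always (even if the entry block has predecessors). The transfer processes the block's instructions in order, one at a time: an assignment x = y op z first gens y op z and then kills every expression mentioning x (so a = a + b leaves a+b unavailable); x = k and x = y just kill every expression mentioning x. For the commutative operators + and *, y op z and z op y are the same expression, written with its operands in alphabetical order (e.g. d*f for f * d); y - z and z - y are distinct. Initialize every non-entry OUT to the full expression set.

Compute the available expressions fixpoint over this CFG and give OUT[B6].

Per-block solution:
  B0:   IN={}   OUT={b+c}
  B1:   IN={}   OUT={}
  B2:   IN={}   OUT={c*e, c-e}
  B3:   IN={c*e, c-e}   OUT={}
  B4:   IN={}   OUT={c*d}
  B5:   IN={c*d}   OUT={c*d}
  B6:   IN={}   OUT={b*d}
  B7:   IN={b*d}   OUT={a*a}

Merge at B6: IN[B6] = OUT[B2] ∩ OUT[B5] = {}
Applying B6's transfer function to that IN value gives OUT[B6] (row B6 above).

Answer: {b*d}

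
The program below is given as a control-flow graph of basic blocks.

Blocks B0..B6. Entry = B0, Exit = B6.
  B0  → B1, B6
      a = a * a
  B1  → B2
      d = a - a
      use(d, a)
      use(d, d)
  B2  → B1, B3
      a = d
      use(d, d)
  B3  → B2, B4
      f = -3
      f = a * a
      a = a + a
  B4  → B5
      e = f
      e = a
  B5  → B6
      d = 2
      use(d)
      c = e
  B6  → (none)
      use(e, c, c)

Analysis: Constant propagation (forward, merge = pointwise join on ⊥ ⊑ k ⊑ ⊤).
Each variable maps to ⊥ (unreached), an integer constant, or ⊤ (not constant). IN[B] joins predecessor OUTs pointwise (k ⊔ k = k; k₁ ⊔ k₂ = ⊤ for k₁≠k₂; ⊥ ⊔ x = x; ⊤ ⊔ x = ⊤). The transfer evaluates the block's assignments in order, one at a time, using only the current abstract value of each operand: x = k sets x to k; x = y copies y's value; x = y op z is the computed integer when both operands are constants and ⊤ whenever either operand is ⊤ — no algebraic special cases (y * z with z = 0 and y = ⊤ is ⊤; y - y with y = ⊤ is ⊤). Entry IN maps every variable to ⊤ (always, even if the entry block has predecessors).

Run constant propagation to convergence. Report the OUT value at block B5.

Per-block solution:
  B0:  IN=(all ⊤)  OUT=(all ⊤)
  B1:  IN=(all ⊤)  OUT=(all ⊤)
  B2:  IN=(all ⊤)  OUT=(all ⊤)
  B3:  IN=(all ⊤)  OUT=(all ⊤)
  B4:  IN=(all ⊤)  OUT=(all ⊤)
  B5:  IN=(all ⊤)  OUT={d:2; rest ⊤}
  B6:  IN=(all ⊤)  OUT=(all ⊤)

Merge at B5: IN[B5] = OUT[B4] = {a: ⊤, b: ⊤, c: ⊤, d: ⊤, e: ⊤, f: ⊤}
Applying B5's transfer function to that IN value gives OUT[B5] (row B5 above).

Answer: {a: ⊤, b: ⊤, c: ⊤, d: 2, e: ⊤, f: ⊤}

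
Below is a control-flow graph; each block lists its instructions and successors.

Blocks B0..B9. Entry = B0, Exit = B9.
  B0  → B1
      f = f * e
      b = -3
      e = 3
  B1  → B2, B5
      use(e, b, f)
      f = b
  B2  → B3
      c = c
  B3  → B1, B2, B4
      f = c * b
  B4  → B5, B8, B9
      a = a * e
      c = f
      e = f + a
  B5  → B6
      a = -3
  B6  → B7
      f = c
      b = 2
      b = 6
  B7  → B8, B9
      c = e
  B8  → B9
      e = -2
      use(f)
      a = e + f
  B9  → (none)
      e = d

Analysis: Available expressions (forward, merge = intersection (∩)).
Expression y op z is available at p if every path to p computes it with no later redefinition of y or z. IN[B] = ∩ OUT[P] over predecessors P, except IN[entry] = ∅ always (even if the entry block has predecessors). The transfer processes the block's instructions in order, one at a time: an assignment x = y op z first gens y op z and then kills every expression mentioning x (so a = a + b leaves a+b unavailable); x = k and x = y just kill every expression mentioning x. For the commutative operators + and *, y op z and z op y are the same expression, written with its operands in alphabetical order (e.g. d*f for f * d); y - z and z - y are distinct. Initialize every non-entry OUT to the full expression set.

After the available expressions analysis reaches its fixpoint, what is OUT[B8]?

Fixpoint table:
  B0:  IN={}  OUT={}
  B1:  IN={}  OUT={}
  B2:  IN={}  OUT={}
  B3:  IN={}  OUT={b*c}
  B4:  IN={b*c}  OUT={a+f}
  B5:  IN={}  OUT={}
  B6:  IN={}  OUT={}
  B7:  IN={}  OUT={}
  B8:  IN={}  OUT={e+f}
  B9:  IN={}  OUT={}

Merge at B8: IN[B8] = OUT[B4] ∩ OUT[B7] = {}
Applying B8's transfer function to that IN value gives OUT[B8] (row B8 above).

Answer: {e+f}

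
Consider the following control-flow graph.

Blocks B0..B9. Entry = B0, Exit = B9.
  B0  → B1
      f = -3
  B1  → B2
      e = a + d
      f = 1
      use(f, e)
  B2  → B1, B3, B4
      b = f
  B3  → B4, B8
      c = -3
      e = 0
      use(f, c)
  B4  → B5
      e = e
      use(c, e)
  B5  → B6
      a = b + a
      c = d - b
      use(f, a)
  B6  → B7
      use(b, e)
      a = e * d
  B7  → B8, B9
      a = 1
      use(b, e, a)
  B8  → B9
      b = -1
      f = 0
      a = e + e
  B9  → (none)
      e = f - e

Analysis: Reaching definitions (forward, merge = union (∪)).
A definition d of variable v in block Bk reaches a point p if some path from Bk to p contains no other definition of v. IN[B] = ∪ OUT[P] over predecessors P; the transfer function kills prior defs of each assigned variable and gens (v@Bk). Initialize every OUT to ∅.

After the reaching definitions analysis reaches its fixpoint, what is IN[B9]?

Answer: {a@B7, a@B8, b@B2, b@B8, c@B3, c@B5, e@B3, e@B4, f@B1, f@B8}

Derivation:
Per-block solution:
  B0:   IN={}   OUT={f@B0}
  B1:   IN={b@B2, e@B1, f@B0, f@B1}   OUT={b@B2, e@B1, f@B1}
  B2:   IN={b@B2, e@B1, f@B1}   OUT={b@B2, e@B1, f@B1}
  B3:   IN={b@B2, e@B1, f@B1}   OUT={b@B2, c@B3, e@B3, f@B1}
  B4:   IN={b@B2, c@B3, e@B1, e@B3, f@B1}   OUT={b@B2, c@B3, e@B4, f@B1}
  B5:   IN={b@B2, c@B3, e@B4, f@B1}   OUT={a@B5, b@B2, c@B5, e@B4, f@B1}
  B6:   IN={a@B5, b@B2, c@B5, e@B4, f@B1}   OUT={a@B6, b@B2, c@B5, e@B4, f@B1}
  B7:   IN={a@B6, b@B2, c@B5, e@B4, f@B1}   OUT={a@B7, b@B2, c@B5, e@B4, f@B1}
  B8:   IN={a@B7, b@B2, c@B3, c@B5, e@B3, e@B4, f@B1}   OUT={a@B8, b@B8, c@B3, c@B5, e@B3, e@B4, f@B8}
  B9:   IN={a@B7, a@B8, b@B2, b@B8, c@B3, c@B5, e@B3, e@B4, f@B1, f@B8}   OUT={a@B7, a@B8, b@B2, b@B8, c@B3, c@B5, e@B9, f@B1, f@B8}

Merge at B9: IN[B9] = OUT[B7] ⊔ OUT[B8] = {a@B7, a@B8, b@B2, b@B8, c@B3, c@B5, e@B3, e@B4, f@B1, f@B8}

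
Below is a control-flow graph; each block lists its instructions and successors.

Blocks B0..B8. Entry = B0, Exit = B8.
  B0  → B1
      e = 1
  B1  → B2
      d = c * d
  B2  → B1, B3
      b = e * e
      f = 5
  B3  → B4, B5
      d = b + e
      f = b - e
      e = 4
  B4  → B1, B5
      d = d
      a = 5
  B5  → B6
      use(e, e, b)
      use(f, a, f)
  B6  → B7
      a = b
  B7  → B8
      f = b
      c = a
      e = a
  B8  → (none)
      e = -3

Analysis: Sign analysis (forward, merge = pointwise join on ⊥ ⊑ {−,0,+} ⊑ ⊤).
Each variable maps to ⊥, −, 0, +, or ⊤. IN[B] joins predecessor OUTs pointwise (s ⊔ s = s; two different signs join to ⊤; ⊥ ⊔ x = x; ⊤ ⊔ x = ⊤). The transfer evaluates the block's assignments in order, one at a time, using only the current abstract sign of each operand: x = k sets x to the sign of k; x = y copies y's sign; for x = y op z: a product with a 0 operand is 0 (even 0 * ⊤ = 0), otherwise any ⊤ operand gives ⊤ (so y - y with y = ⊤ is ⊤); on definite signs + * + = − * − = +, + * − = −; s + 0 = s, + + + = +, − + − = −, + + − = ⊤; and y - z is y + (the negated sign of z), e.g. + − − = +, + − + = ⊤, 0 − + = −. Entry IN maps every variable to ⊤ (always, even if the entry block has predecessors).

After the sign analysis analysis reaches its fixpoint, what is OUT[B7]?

Answer: {a: +, b: +, c: +, d: +, e: +, f: +}

Trace:
Converged values:
  B0:   IN=(all ⊤)   OUT={e:+; rest ⊤}
  B1:   IN={e:+; rest ⊤}   OUT={e:+; rest ⊤}
  B2:   IN={e:+; rest ⊤}   OUT={b:+, e:+, f:+; rest ⊤}
  B3:   IN={b:+, e:+, f:+; rest ⊤}   OUT={b:+, d:+, e:+; rest ⊤}
  B4:   IN={b:+, d:+, e:+; rest ⊤}   OUT={a:+, b:+, d:+, e:+; rest ⊤}
  B5:   IN={b:+, d:+, e:+; rest ⊤}   OUT={b:+, d:+, e:+; rest ⊤}
  B6:   IN={b:+, d:+, e:+; rest ⊤}   OUT={a:+, b:+, d:+, e:+; rest ⊤}
  B7:   IN={a:+, b:+, d:+, e:+; rest ⊤}   OUT={a:+, b:+, c:+, d:+, e:+, f:+; rest ⊤}
  B8:   IN={a:+, b:+, c:+, d:+, e:+, f:+; rest ⊤}   OUT={a:+, b:+, c:+, d:+, e:-, f:+; rest ⊤}

Merge at B7: IN[B7] = OUT[B6] = {a: +, b: +, c: ⊤, d: +, e: +, f: ⊤}
Applying B7's transfer function to that IN value gives OUT[B7] (row B7 above).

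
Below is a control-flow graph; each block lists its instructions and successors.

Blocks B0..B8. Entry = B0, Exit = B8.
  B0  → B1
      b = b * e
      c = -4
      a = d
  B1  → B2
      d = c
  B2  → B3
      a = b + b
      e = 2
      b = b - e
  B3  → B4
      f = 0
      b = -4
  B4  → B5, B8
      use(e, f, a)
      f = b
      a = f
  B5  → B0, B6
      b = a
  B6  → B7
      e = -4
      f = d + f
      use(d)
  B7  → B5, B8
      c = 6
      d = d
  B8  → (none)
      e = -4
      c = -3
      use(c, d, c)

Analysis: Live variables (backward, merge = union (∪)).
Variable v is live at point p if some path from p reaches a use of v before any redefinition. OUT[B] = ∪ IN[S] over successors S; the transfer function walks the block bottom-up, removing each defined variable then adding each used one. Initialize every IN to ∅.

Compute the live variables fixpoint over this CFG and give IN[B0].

Fixpoint table:
  B0: | IN={b, d, e} | OUT={b, c}
  B1: | IN={b, c} | OUT={b, d}
  B2: | IN={b, d} | OUT={a, d, e}
  B3: | IN={a, d, e} | OUT={a, b, d, e, f}
  B4: | IN={a, b, d, e, f} | OUT={a, d, e, f}
  B5: | IN={a, d, e, f} | OUT={a, b, d, e, f}
  B6: | IN={a, d, f} | OUT={a, d, e, f}
  B7: | IN={a, d, e, f} | OUT={a, d, e, f}
  B8: | IN={d} | OUT={}

Merge at B0: OUT[B0] = IN[B1] = {b, c}
Applying B0's transfer function to that OUT value gives IN[B0] (row B0 above).

Answer: {b, d, e}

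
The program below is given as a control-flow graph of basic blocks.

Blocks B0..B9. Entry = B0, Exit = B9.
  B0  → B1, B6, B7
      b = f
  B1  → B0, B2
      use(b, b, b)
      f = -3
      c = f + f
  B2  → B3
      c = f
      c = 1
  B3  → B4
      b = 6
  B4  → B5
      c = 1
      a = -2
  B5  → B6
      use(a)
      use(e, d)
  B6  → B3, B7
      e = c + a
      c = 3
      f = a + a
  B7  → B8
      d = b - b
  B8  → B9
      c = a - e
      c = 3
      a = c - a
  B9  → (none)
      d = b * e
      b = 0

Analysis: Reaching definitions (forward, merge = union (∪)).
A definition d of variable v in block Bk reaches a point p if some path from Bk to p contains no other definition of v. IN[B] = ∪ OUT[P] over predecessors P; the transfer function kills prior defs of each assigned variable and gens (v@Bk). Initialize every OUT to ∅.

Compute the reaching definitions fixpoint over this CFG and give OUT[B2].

Answer: {b@B0, c@B2, f@B1}

Trace:
Per-block solution:
  B0:   IN={b@B0, c@B1, f@B1}   OUT={b@B0, c@B1, f@B1}
  B1:   IN={b@B0, c@B1, f@B1}   OUT={b@B0, c@B1, f@B1}
  B2:   IN={b@B0, c@B1, f@B1}   OUT={b@B0, c@B2, f@B1}
  B3:   IN={a@B4, b@B0, b@B3, c@B2, c@B6, e@B6, f@B1, f@B6}   OUT={a@B4, b@B3, c@B2, c@B6, e@B6, f@B1, f@B6}
  B4:   IN={a@B4, b@B3, c@B2, c@B6, e@B6, f@B1, f@B6}   OUT={a@B4, b@B3, c@B4, e@B6, f@B1, f@B6}
  B5:   IN={a@B4, b@B3, c@B4, e@B6, f@B1, f@B6}   OUT={a@B4, b@B3, c@B4, e@B6, f@B1, f@B6}
  B6:   IN={a@B4, b@B0, b@B3, c@B1, c@B4, e@B6, f@B1, f@B6}   OUT={a@B4, b@B0, b@B3, c@B6, e@B6, f@B6}
  B7:   IN={a@B4, b@B0, b@B3, c@B1, c@B6, e@B6, f@B1, f@B6}   OUT={a@B4, b@B0, b@B3, c@B1, c@B6, d@B7, e@B6, f@B1, f@B6}
  B8:   IN={a@B4, b@B0, b@B3, c@B1, c@B6, d@B7, e@B6, f@B1, f@B6}   OUT={a@B8, b@B0, b@B3, c@B8, d@B7, e@B6, f@B1, f@B6}
  B9:   IN={a@B8, b@B0, b@B3, c@B8, d@B7, e@B6, f@B1, f@B6}   OUT={a@B8, b@B9, c@B8, d@B9, e@B6, f@B1, f@B6}

Merge at B2: IN[B2] = OUT[B1] = {b@B0, c@B1, f@B1}
Applying B2's transfer function to that IN value gives OUT[B2] (row B2 above).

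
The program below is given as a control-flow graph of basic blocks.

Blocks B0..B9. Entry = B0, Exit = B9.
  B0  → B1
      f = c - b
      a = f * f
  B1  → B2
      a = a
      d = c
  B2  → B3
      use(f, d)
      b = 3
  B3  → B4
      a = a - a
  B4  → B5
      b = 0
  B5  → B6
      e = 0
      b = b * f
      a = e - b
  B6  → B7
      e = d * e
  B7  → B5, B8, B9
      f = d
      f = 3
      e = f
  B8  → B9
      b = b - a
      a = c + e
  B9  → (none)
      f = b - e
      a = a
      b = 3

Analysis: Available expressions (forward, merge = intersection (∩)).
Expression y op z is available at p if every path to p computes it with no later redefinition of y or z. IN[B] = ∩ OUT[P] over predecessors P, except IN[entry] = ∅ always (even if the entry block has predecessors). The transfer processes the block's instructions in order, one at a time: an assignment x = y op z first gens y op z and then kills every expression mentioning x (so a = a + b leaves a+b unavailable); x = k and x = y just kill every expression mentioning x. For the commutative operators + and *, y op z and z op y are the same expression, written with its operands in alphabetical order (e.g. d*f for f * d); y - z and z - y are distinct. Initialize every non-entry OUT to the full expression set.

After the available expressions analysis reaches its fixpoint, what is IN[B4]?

Converged values:
  B0:   IN={}   OUT={c-b, f*f}
  B1:   IN={c-b, f*f}   OUT={c-b, f*f}
  B2:   IN={c-b, f*f}   OUT={f*f}
  B3:   IN={f*f}   OUT={f*f}
  B4:   IN={f*f}   OUT={f*f}
  B5:   IN={}   OUT={e-b}
  B6:   IN={e-b}   OUT={}
  B7:   IN={}   OUT={}
  B8:   IN={}   OUT={c+e}
  B9:   IN={}   OUT={}

Merge at B4: IN[B4] = OUT[B3] = {f*f}

Answer: {f*f}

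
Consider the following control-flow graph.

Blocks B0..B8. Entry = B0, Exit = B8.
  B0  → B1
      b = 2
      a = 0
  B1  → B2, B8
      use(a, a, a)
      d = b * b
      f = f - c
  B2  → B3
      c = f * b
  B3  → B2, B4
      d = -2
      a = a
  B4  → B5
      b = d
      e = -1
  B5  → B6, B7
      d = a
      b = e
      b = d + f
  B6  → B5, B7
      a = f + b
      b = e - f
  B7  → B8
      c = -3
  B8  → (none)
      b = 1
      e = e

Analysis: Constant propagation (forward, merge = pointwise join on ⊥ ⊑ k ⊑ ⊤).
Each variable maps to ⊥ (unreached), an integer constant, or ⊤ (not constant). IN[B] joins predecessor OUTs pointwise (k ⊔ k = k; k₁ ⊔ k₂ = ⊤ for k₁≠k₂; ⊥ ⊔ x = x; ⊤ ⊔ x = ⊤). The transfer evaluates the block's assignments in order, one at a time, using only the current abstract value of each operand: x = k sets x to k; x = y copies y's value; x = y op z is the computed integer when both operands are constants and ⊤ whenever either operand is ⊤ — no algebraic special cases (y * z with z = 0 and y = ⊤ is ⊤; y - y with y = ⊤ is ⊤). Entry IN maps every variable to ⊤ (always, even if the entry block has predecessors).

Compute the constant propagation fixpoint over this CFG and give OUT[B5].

Answer: {a: ⊤, b: ⊤, c: ⊤, d: ⊤, e: -1, f: ⊤}

Derivation:
Per-block solution:
  B0: | IN=(all ⊤) | OUT={a:0, b:2; rest ⊤}
  B1: | IN={a:0, b:2; rest ⊤} | OUT={a:0, b:2, d:4; rest ⊤}
  B2: | IN={a:0, b:2; rest ⊤} | OUT={a:0, b:2; rest ⊤}
  B3: | IN={a:0, b:2; rest ⊤} | OUT={a:0, b:2, d:-2; rest ⊤}
  B4: | IN={a:0, b:2, d:-2; rest ⊤} | OUT={a:0, b:-2, d:-2, e:-1; rest ⊤}
  B5: | IN={e:-1; rest ⊤} | OUT={e:-1; rest ⊤}
  B6: | IN={e:-1; rest ⊤} | OUT={e:-1; rest ⊤}
  B7: | IN={e:-1; rest ⊤} | OUT={c:-3, e:-1; rest ⊤}
  B8: | IN=(all ⊤) | OUT={b:1; rest ⊤}

Merge at B5: IN[B5] = OUT[B4] ⊔ OUT[B6] = {a: ⊤, b: ⊤, c: ⊤, d: ⊤, e: -1, f: ⊤}
Applying B5's transfer function to that IN value gives OUT[B5] (row B5 above).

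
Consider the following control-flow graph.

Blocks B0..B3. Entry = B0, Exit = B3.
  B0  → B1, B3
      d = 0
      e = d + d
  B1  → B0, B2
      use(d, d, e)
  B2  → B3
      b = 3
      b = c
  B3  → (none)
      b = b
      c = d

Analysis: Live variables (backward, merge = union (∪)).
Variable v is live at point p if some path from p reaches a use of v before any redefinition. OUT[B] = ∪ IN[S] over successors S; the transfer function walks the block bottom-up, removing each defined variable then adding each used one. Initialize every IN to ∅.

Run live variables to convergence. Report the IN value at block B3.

Answer: {b, d}

Trace:
Fixpoint table:
  B0:  IN={b, c}  OUT={b, c, d, e}
  B1:  IN={b, c, d, e}  OUT={b, c, d}
  B2:  IN={c, d}  OUT={b, d}
  B3:  IN={b, d}  OUT={}

B3 is the boundary node: OUT[B3] = {}
Applying B3's transfer function to that OUT value gives IN[B3] (row B3 above).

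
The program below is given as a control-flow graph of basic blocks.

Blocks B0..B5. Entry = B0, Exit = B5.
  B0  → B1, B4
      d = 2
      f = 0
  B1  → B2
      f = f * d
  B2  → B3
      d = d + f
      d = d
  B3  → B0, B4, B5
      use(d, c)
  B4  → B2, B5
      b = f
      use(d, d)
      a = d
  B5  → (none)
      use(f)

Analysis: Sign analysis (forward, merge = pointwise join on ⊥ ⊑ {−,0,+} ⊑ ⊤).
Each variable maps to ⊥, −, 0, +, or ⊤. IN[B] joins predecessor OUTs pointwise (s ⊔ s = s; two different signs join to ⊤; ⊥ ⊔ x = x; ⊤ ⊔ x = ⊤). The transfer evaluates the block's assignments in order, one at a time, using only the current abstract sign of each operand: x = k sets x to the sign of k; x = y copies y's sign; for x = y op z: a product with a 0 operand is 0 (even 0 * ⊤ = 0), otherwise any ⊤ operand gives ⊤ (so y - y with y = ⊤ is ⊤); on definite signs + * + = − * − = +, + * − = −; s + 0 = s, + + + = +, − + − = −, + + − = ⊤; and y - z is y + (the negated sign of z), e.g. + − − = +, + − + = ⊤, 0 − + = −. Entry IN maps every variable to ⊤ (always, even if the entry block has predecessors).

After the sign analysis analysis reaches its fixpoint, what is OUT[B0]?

Fixpoint table:
  B0: | IN=(all ⊤) | OUT={d:+, f:0; rest ⊤}
  B1: | IN={d:+, f:0; rest ⊤} | OUT={d:+, f:0; rest ⊤}
  B2: | IN={d:+, f:0; rest ⊤} | OUT={d:+, f:0; rest ⊤}
  B3: | IN={d:+, f:0; rest ⊤} | OUT={d:+, f:0; rest ⊤}
  B4: | IN={d:+, f:0; rest ⊤} | OUT={a:+, b:0, d:+, f:0; rest ⊤}
  B5: | IN={d:+, f:0; rest ⊤} | OUT={d:+, f:0; rest ⊤}

Merge at B0 (entry node, so the boundary value (all ⊤) is joined with the incoming edge(s)): IN[B0] = (all ⊤) ⊔ OUT[B3] = {a: ⊤, b: ⊤, c: ⊤, d: ⊤, e: ⊤, f: ⊤}
Applying B0's transfer function to that IN value gives OUT[B0] (row B0 above).

Answer: {a: ⊤, b: ⊤, c: ⊤, d: +, e: ⊤, f: 0}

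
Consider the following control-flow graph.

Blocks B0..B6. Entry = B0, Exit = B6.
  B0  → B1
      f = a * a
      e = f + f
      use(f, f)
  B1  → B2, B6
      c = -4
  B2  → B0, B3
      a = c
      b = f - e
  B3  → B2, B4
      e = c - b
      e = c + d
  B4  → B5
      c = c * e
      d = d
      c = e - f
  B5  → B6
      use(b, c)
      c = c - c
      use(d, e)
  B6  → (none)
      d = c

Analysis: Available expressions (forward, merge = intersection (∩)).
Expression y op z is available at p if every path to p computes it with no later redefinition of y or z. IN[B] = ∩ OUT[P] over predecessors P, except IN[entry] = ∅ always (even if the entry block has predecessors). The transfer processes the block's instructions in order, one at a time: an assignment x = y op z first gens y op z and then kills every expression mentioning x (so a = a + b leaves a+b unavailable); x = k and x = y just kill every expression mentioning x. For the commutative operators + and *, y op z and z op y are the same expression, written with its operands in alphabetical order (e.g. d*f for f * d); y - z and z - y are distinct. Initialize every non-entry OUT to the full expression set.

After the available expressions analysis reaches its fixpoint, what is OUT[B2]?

Answer: {f+f, f-e}

Derivation:
Converged values:
  B0:  IN={}  OUT={a*a, f+f}
  B1:  IN={a*a, f+f}  OUT={a*a, f+f}
  B2:  IN={f+f}  OUT={f+f, f-e}
  B3:  IN={f+f, f-e}  OUT={c+d, c-b, f+f}
  B4:  IN={c+d, c-b, f+f}  OUT={e-f, f+f}
  B5:  IN={e-f, f+f}  OUT={e-f, f+f}
  B6:  IN={f+f}  OUT={f+f}

Merge at B2: IN[B2] = OUT[B1] ∩ OUT[B3] = {f+f}
Applying B2's transfer function to that IN value gives OUT[B2] (row B2 above).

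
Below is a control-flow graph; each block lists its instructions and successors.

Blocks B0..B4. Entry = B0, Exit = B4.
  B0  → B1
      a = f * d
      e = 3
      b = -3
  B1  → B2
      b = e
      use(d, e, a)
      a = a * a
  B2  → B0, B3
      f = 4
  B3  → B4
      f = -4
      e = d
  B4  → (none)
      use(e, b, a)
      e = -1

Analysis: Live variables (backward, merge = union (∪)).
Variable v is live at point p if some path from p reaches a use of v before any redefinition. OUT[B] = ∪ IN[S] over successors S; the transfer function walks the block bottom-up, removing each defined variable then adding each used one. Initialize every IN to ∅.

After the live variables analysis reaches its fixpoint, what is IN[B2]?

Fixpoint table:
  B0:  IN={d, f}  OUT={a, d, e}
  B1:  IN={a, d, e}  OUT={a, b, d}
  B2:  IN={a, b, d}  OUT={a, b, d, f}
  B3:  IN={a, b, d}  OUT={a, b, e}
  B4:  IN={a, b, e}  OUT={}

Merge at B2: OUT[B2] = IN[B0] ⊔ IN[B3] = {a, b, d, f}
Applying B2's transfer function to that OUT value gives IN[B2] (row B2 above).

Answer: {a, b, d}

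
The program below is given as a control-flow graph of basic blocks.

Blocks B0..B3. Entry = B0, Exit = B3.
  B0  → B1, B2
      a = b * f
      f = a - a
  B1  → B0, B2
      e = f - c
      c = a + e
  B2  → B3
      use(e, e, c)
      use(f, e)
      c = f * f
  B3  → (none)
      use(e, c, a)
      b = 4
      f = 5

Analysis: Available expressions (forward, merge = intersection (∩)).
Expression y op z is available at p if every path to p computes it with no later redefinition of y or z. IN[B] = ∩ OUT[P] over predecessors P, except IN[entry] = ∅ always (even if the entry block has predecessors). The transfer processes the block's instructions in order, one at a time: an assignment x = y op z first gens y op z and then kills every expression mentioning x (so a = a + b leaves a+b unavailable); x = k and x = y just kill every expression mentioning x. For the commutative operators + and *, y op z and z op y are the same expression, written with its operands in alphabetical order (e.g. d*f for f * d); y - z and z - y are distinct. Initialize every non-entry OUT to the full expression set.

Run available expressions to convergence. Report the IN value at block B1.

Per-block solution:
  B0: | IN={} | OUT={a-a}
  B1: | IN={a-a} | OUT={a+e, a-a}
  B2: | IN={a-a} | OUT={a-a, f*f}
  B3: | IN={a-a, f*f} | OUT={a-a}

Merge at B1: IN[B1] = OUT[B0] = {a-a}

Answer: {a-a}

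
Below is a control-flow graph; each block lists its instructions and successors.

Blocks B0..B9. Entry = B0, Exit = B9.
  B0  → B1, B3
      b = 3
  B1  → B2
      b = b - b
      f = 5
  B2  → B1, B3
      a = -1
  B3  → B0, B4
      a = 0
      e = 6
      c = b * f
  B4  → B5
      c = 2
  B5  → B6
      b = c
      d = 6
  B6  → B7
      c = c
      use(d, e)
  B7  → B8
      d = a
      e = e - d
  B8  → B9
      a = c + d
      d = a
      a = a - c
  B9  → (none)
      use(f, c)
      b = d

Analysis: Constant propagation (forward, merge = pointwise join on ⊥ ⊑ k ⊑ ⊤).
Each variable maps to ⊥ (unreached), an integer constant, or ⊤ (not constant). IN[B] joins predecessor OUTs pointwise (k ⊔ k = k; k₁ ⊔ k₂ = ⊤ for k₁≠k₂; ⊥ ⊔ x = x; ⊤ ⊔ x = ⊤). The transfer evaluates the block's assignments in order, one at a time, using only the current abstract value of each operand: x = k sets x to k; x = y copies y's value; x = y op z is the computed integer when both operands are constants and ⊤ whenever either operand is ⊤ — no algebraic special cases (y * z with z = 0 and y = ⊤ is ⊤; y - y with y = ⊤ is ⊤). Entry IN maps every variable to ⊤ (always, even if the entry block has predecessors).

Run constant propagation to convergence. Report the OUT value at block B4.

Per-block solution:
  B0: | IN=(all ⊤) | OUT={b:3; rest ⊤}
  B1: | IN=(all ⊤) | OUT={f:5; rest ⊤}
  B2: | IN={f:5; rest ⊤} | OUT={a:-1, f:5; rest ⊤}
  B3: | IN=(all ⊤) | OUT={a:0, e:6; rest ⊤}
  B4: | IN={a:0, e:6; rest ⊤} | OUT={a:0, c:2, e:6; rest ⊤}
  B5: | IN={a:0, c:2, e:6; rest ⊤} | OUT={a:0, b:2, c:2, d:6, e:6; rest ⊤}
  B6: | IN={a:0, b:2, c:2, d:6, e:6; rest ⊤} | OUT={a:0, b:2, c:2, d:6, e:6; rest ⊤}
  B7: | IN={a:0, b:2, c:2, d:6, e:6; rest ⊤} | OUT={a:0, b:2, c:2, d:0, e:6; rest ⊤}
  B8: | IN={a:0, b:2, c:2, d:0, e:6; rest ⊤} | OUT={a:0, b:2, c:2, d:2, e:6; rest ⊤}
  B9: | IN={a:0, b:2, c:2, d:2, e:6; rest ⊤} | OUT={a:0, b:2, c:2, d:2, e:6; rest ⊤}

Merge at B4: IN[B4] = OUT[B3] = {a: 0, b: ⊤, c: ⊤, d: ⊤, e: 6, f: ⊤}
Applying B4's transfer function to that IN value gives OUT[B4] (row B4 above).

Answer: {a: 0, b: ⊤, c: 2, d: ⊤, e: 6, f: ⊤}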